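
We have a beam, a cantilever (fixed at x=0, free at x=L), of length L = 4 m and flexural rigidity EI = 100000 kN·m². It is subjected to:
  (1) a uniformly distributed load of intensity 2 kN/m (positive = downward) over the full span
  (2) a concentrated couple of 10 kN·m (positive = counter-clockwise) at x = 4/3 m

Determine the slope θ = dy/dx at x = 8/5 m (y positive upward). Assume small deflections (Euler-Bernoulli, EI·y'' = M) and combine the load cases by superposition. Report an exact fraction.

Load 1 — uniform load w=2 kN/m over full span:
  θ_1 = -wx(x²-3Lx+3L²)/(6EI) = -2·(8/5)·((8/5)²-3·4·(8/5)+3·4²)/(6·100000) = -196/1171875 rad
Load 2 — applied couple M₀=10 kN·m at a=4/3 m (b=L-a=8/3):
  θ_2 = M₀a/EI  [x>a] = 10·(4/3)/100000 = 1/7500 rad
Superposition: θ = Σ θ_i = -53/1562500 rad ≈ -0.000034 rad

θ(8/5) = -53/1562500 rad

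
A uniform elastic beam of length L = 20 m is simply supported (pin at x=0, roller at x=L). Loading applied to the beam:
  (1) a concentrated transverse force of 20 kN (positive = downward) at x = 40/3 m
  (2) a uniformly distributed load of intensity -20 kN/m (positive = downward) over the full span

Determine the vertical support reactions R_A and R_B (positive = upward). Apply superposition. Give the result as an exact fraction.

R_A = -580/3 kN, R_B = -560/3 kN

Load 1 — point force P=20 kN at a=40/3 m (b=L-a=20/3):
  R_A = Pb/L = 20·(20/3)/20 = 20/3 kN
  R_B = Pa/L = 20·(40/3)/20 = 40/3 kN
Load 2 — uniform load w=-20 kN/m over full span:
  R_A = wL/2 = (-20)·20/2 = -200 kN
  R_B = wL/2 = (-20)·20/2 = -200 kN
Superposition: R_A = -580/3 kN, R_B = -560/3 kN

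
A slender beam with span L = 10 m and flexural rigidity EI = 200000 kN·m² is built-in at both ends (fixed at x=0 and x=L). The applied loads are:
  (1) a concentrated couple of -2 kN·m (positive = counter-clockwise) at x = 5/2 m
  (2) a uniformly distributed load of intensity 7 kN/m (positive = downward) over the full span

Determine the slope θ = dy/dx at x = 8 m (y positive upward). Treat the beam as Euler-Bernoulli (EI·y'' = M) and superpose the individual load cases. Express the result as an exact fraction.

Load 1 — applied couple M₀=-2 kN·m at a=5/2 m (b=L-a=15/2):
  θ_1 = (R_Ax²/2 - M_Ax - M₀(x-a))/EI  [x>a] with R_A=-9/40, M_A=3/8 = ((-9/40)·8²/2 - (3/8)·8 - (-2)·(8-(5/2)))/200000 = 1/250000 rad
Load 2 — uniform load w=7 kN/m over full span:
  θ_2 = -wx(L-x)(L-2x)/(12EI) = -7·8·(10-8)·(10-2·8)/(12·200000) = 7/25000 rad
Superposition: θ = Σ θ_i = 71/250000 rad ≈ 0.000284 rad

θ(8) = 71/250000 rad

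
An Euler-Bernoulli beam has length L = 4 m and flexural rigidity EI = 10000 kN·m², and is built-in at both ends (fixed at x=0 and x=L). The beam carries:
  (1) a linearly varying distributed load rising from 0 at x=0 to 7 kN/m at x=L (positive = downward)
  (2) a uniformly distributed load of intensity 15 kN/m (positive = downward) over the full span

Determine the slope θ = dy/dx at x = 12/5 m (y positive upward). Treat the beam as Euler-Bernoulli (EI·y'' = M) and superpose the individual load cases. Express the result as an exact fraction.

θ(12/5) = 178/390625 rad

Load 1 — triangular load w₀=7 kN/m (0→w₀ over full span):
  θ_1 = -w₀(2x(L-x)(L-2x)(x+2L)+x²(L-x)²)/(120LEI) = -7·(2·(12/5)·(4-(12/5))·(4-2·(12/5))·((12/5)+2·4)+(12/5)²·(4-(12/5))²)/(120·4·10000) = 28/390625 rad
Load 2 — uniform load w=15 kN/m over full span:
  θ_2 = -wx(L-x)(L-2x)/(12EI) = -15·(12/5)·(4-(12/5))·(4-2·(12/5))/(12·10000) = 6/15625 rad
Superposition: θ = Σ θ_i = 178/390625 rad ≈ 0.000456 rad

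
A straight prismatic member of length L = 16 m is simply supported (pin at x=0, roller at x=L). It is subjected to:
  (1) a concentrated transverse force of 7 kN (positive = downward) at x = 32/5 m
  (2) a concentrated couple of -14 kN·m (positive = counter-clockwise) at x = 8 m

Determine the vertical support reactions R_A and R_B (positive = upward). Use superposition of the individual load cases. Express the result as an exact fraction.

Load 1 — point force P=7 kN at a=32/5 m (b=L-a=48/5):
  R_A = Pb/L = 7·(48/5)/16 = 21/5 kN
  R_B = Pa/L = 7·(32/5)/16 = 14/5 kN
Load 2 — applied couple M₀=-14 kN·m at a=8 m (b=L-a=8):
  R_A = M₀/L = (-14)/16 = -7/8 kN
  R_B = -M₀/L = -(-14)/16 = 7/8 kN
Superposition: R_A = 133/40 kN, R_B = 147/40 kN

R_A = 133/40 kN, R_B = 147/40 kN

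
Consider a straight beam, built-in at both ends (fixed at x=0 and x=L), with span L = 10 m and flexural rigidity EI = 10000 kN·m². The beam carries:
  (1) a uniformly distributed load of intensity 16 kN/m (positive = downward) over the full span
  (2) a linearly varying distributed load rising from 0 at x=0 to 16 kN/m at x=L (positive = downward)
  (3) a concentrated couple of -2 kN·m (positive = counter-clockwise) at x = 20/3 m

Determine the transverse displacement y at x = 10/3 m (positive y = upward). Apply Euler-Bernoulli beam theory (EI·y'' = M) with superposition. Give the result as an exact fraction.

Load 1 — uniform load w=16 kN/m over full span:
  y_1 = -wx²(L-x)²/(24EI) = -16·(10/3)²·(10-(10/3))²/(24·10000) = -8/243 m
Load 2 — triangular load w₀=16 kN/m (0→w₀ over full span):
  y_2 = -w₀x²(L-x)²(x+2L)/(120LEI) = -16·(10/3)²·(10-(10/3))²·((10/3)+2·10)/(120·10·10000) = -56/3645 m
Load 3 — applied couple M₀=-2 kN·m at a=20/3 m (b=L-a=10/3):
  y_3 = (R_Ax³/6 - M_Ax²/2)/EI  [x≤a] with R_A=-4/15, M_A=-2/3 = ((-4/15)·(10/3)³/6 - (-2/3)·(10/3)²/2)/10000 = 1/4860 m
Superposition: y = Σ y_i = -701/14580 m ≈ -0.048080 m

y(10/3) = -701/14580 m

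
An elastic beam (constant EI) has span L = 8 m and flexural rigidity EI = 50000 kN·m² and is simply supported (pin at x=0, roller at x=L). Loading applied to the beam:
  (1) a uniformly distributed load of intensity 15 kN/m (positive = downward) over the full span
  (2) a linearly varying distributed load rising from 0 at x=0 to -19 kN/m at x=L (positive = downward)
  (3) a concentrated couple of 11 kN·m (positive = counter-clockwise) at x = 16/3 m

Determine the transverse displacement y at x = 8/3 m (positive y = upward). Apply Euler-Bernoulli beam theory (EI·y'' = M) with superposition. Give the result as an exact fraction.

y(8/3) = -13214/2278125 m

Load 1 — uniform load w=15 kN/m over full span:
  y_1 = -wx(L³-2Lx²+x³)/(24EI) = -15·(8/3)·(8³-2·8·(8/3)²+(8/3)³)/(24·50000) = -704/50625 m
Load 2 — triangular load w₀=-19 kN/m (0→w₀ over full span):
  y_2 = -w₀x(7L⁴-10L²x²+3x⁴)/(360LEI) = -(-19)·(8/3)·(7·8⁴-10·8²·(8/3)²+3·(8/3)⁴)/(360·8·50000) = 19456/2278125 m
Load 3 — applied couple M₀=11 kN·m at a=16/3 m (b=L-a=8/3):
  y_3 = (M₀x³/(6L)+C₁x)/EI  [x≤a] with C₁=M₀(3b²-L²)/(6L)=-88/9 = (11·(8/3)³/(6·8)+(-88/9)·(8/3))/50000 = -22/50625 m
Superposition: y = Σ y_i = -13214/2278125 m ≈ -0.005800 m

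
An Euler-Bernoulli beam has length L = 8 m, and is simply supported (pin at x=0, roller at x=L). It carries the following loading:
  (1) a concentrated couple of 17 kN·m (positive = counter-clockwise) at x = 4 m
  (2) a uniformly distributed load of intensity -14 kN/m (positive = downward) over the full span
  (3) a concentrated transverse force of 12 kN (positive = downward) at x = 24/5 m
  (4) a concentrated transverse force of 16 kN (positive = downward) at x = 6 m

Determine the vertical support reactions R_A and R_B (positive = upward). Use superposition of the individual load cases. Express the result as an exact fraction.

Load 1 — applied couple M₀=17 kN·m at a=4 m (b=L-a=4):
  R_A = M₀/L = 17/8 kN
  R_B = -M₀/L = -17/8 kN
Load 2 — uniform load w=-14 kN/m over full span:
  R_A = wL/2 = (-14)·8/2 = -56 kN
  R_B = wL/2 = (-14)·8/2 = -56 kN
Load 3 — point force P=12 kN at a=24/5 m (b=L-a=16/5):
  R_A = Pb/L = 12·(16/5)/8 = 24/5 kN
  R_B = Pa/L = 12·(24/5)/8 = 36/5 kN
Load 4 — point force P=16 kN at a=6 m (b=L-a=2):
  R_A = Pb/L = 16·2/8 = 4 kN
  R_B = Pa/L = 16·6/8 = 12 kN
Superposition: R_A = -1803/40 kN, R_B = -1557/40 kN

R_A = -1803/40 kN, R_B = -1557/40 kN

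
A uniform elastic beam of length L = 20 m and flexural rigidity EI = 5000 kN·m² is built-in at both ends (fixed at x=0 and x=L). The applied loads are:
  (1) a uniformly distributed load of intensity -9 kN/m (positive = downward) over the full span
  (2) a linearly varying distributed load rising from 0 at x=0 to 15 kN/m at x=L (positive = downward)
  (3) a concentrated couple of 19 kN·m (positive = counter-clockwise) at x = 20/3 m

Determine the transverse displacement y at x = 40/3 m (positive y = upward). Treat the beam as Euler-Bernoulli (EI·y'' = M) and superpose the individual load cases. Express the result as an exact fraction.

Load 1 — uniform load w=-9 kN/m over full span:
  y_1 = -wx²(L-x)²/(24EI) = -(-9)·(40/3)²·(20-(40/3))²/(24·5000) = 16/27 m
Load 2 — triangular load w₀=15 kN/m (0→w₀ over full span):
  y_2 = -w₀x²(L-x)²(x+2L)/(120LEI) = -15·(40/3)²·(20-(40/3))²·((40/3)+2·20)/(120·20·5000) = -128/243 m
Load 3 — applied couple M₀=19 kN·m at a=20/3 m (b=L-a=40/3):
  y_3 = (R_Ax³/6 - M_Ax²/2 - M₀(x-a)²/2)/EI  [x>a] with R_A=19/15, M_A=0 = ((19/15)·(40/3)³/6 - 0·(40/3)²/2 - 19·((40/3)-(20/3))²/2)/5000 = 19/1215 m
Superposition: y = Σ y_i = 11/135 m ≈ 0.081481 m

y(40/3) = 11/135 m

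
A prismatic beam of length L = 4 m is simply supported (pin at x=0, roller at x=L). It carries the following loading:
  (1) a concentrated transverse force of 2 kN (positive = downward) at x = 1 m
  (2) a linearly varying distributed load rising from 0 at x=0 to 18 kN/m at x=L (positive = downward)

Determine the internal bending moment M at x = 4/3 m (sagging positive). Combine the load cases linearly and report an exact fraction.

Load 1 — point force P=2 kN at a=1 m (b=L-a=3):
  M_1 = Pa(L-x)/L  [x>a] = 2·1·(4-(4/3))/4 = 4/3 kN·m
Load 2 — triangular load w₀=18 kN/m (0→w₀ over full span):
  M_2 = w₀Lx/6 - w₀x³/(6L) = 18·4·(4/3)/6 - 18·(4/3)³/(6·4) = 128/9 kN·m
Superposition: M = Σ M_i = 140/9 kN·m ≈ 15.555556 kN·m

M(4/3) = 140/9 kN·m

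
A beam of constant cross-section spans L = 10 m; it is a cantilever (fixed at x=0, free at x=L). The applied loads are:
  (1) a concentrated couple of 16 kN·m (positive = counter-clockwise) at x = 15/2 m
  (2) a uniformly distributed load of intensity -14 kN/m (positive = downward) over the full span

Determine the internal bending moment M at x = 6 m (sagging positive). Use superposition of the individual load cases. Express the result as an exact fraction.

M(6) = 128 kN·m

Load 1 — applied couple M₀=16 kN·m at a=15/2 m (b=L-a=5/2):
  M_1 = M₀  [x≤a] = 16 = 16 kN·m
Load 2 — uniform load w=-14 kN/m over full span:
  M_2 = -w(L-x)²/2 = -(-14)·(10-6)²/2 = 112 kN·m
Superposition: M = Σ M_i = 128 kN·m ≈ 128.000000 kN·m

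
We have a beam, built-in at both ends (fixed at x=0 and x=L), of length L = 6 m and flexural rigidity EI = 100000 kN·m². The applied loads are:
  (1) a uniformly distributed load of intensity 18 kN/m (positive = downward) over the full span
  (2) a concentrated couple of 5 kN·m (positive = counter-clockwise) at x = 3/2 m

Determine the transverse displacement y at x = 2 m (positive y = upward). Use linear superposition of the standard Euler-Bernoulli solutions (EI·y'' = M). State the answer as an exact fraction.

Load 1 — uniform load w=18 kN/m over full span:
  y_1 = -wx²(L-x)²/(24EI) = -18·2²·(6-2)²/(24·100000) = -3/6250 m
Load 2 — applied couple M₀=5 kN·m at a=3/2 m (b=L-a=9/2):
  y_2 = (R_Ax³/6 - M_Ax²/2 - M₀(x-a)²/2)/EI  [x>a] with R_A=15/16, M_A=-15/16 = ((15/16)·2³/6 - (-15/16)·2²/2 - 5·(2-(3/2))²/2)/100000 = 1/40000 m
Superposition: y = Σ y_i = -91/200000 m ≈ -0.000455 m

y(2) = -91/200000 m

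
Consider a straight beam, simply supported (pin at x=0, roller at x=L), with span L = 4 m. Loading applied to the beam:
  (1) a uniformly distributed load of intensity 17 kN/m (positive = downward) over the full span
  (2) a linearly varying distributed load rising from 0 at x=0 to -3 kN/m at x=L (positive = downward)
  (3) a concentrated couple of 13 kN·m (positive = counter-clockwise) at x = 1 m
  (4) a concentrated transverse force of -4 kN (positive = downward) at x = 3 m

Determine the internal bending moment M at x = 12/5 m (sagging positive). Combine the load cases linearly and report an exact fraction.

M(12/5) = 2746/125 kN·m

Load 1 — uniform load w=17 kN/m over full span:
  M_1 = wx(L-x)/2 = 17·(12/5)·(4-(12/5))/2 = 816/25 kN·m
Load 2 — triangular load w₀=-3 kN/m (0→w₀ over full span):
  M_2 = w₀Lx/6 - w₀x³/(6L) = (-3)·4·(12/5)/6 - (-3)·(12/5)³/(6·4) = -384/125 kN·m
Load 3 — applied couple M₀=13 kN·m at a=1 m (b=L-a=3):
  M_3 = M₀x/L - M₀  [x>a] = 13·(12/5)/4 - 13 = -26/5 kN·m
Load 4 — point force P=-4 kN at a=3 m (b=L-a=1):
  M_4 = Pbx/L  [x≤a] = (-4)·1·(12/5)/4 = -12/5 kN·m
Superposition: M = Σ M_i = 2746/125 kN·m ≈ 21.968000 kN·m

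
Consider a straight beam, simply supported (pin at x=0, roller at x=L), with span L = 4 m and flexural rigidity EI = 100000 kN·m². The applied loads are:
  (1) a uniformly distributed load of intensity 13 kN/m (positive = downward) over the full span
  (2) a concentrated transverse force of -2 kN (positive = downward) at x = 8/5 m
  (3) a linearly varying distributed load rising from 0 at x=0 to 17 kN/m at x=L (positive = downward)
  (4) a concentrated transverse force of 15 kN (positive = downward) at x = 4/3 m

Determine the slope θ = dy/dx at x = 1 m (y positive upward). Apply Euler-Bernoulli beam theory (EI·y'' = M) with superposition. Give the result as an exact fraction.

θ(1) = -5169541/10800000000 rad

Load 1 — uniform load w=13 kN/m over full span:
  θ_1 = -w(L³-6Lx²+4x³)/(24EI) = -13·(4³-6·4·1²+4·1³)/(24·100000) = -143/600000 rad
Load 2 — point force P=-2 kN at a=8/5 m (b=L-a=12/5):
  θ_2 = -Pb(L²-b²-3x²)/(6LEI)  [x≤a] = -(-2)·(12/5)·(4²-(12/5)²-3·1²)/(6·4·100000) = 181/12500000 rad
Load 3 — triangular load w₀=17 kN/m (0→w₀ over full span):
  θ_3 = -w₀(7L⁴-30L²x²+15x⁴)/(360LEI) = -17·(7·4⁴-30·4²·1²+15·1⁴)/(360·4·100000) = -22559/144000000 rad
Load 4 — point force P=15 kN at a=4/3 m (b=L-a=8/3):
  θ_4 = -Pb(L²-b²-3x²)/(6LEI)  [x≤a] = -15·(8/3)·(4²-(8/3)²-3·1²)/(6·4·100000) = -53/540000 rad
Superposition: θ = Σ θ_i = -5169541/10800000000 rad ≈ -0.000479 rad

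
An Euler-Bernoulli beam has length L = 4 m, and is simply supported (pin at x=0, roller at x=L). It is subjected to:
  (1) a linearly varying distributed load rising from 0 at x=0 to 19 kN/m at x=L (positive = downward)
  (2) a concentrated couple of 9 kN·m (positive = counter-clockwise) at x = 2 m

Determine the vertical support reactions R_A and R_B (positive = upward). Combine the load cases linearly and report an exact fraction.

R_A = 179/12 kN, R_B = 277/12 kN

Load 1 — triangular load w₀=19 kN/m (0→w₀ over full span):
  R_A = w₀L/6 = 19·4/6 = 38/3 kN
  R_B = w₀L/3 = 19·4/3 = 76/3 kN
Load 2 — applied couple M₀=9 kN·m at a=2 m (b=L-a=2):
  R_A = M₀/L = 9/4 kN
  R_B = -M₀/L = -9/4 kN
Superposition: R_A = 179/12 kN, R_B = 277/12 kN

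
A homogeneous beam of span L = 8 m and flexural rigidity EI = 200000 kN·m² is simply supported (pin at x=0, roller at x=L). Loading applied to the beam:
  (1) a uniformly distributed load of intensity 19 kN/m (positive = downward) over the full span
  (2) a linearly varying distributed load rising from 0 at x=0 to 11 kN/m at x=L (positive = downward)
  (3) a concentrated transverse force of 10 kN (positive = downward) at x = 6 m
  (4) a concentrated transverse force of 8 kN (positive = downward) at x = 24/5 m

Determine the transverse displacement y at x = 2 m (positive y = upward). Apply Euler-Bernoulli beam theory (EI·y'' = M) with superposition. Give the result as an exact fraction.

y(2) = -766183/150000000 m

Load 1 — uniform load w=19 kN/m over full span:
  y_1 = -wx(L³-2Lx²+x³)/(24EI) = -19·2·(8³-2·8·2²+2³)/(24·200000) = -361/100000 m
Load 2 — triangular load w₀=11 kN/m (0→w₀ over full span):
  y_2 = -w₀x(7L⁴-10L²x²+3x⁴)/(360LEI) = -11·2·(7·8⁴-10·8²·2²+3·2⁴)/(360·8·200000) = -1199/1200000 m
Load 3 — point force P=10 kN at a=6 m (b=L-a=2):
  y_3 = -Pbx(L²-b²-x²)/(6LEI)  [x≤a] = -10·2·2·(8²-2²-2²)/(6·8·200000) = -7/30000 m
Load 4 — point force P=8 kN at a=24/5 m (b=L-a=16/5):
  y_4 = -Pbx(L²-b²-x²)/(6LEI)  [x≤a] = -8·(16/5)·2·(8²-(16/5)²-2²)/(6·8·200000) = -311/1171875 m
Superposition: y = Σ y_i = -766183/150000000 m ≈ -0.005108 m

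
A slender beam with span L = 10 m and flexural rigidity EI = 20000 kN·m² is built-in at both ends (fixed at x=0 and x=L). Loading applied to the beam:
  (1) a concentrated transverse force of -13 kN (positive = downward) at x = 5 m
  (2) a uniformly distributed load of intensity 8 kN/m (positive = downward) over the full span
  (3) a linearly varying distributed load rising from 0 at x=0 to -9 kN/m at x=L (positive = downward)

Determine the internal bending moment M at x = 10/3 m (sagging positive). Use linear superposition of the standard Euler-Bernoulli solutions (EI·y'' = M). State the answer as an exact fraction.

M(10/3) = 265/36 kN·m

Load 1 — point force P=-13 kN at a=5 m (b=L-a=5):
  M_1 = Pb²(3a+b)x/L³ - Pab²/L²  [x≤a] = (-13)·5²·(3·5+5)·(10/3)/10³ - (-13)·5·5²/10² = -65/12 kN·m
Load 2 — uniform load w=8 kN/m over full span:
  M_2 = wLx/2 - wL²/12 - wx²/2 = 8·10·(10/3)/2 - 8·10²/12 - 8·(10/3)²/2 = 200/9 kN·m
Load 3 — triangular load w₀=-9 kN/m (0→w₀ over full span):
  M_3 = 3w₀Lx/20 - w₀L²/30 - w₀x³/(6L) = 3·(-9)·10·(10/3)/20 - (-9)·10²/30 - (-9)·(10/3)³/(6·10) = -85/9 kN·m
Superposition: M = Σ M_i = 265/36 kN·m ≈ 7.361111 kN·m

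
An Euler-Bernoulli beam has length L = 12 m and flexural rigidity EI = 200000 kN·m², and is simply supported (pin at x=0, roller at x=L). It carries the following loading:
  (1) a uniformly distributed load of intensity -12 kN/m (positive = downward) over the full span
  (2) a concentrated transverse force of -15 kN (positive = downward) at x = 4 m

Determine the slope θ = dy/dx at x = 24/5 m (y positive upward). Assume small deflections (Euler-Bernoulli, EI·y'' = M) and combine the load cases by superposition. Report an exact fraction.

θ(24/5) = 13063/9375000 rad

Load 1 — uniform load w=-12 kN/m over full span:
  θ_1 = -w(L³-6Lx²+4x³)/(24EI) = -(-12)·(12³-6·12·(24/5)²+4·(24/5)³)/(24·200000) = 999/781250 rad
Load 2 — point force P=-15 kN at a=4 m (b=L-a=8):
  θ_2 = -Pa(2L²-6Lx+3x²+a²)/(6LEI)  [x>a] = -(-15)·4·(2·12²-6·12·(24/5)+3·(24/5)²+4²)/(6·12·200000) = 43/375000 rad
Superposition: θ = Σ θ_i = 13063/9375000 rad ≈ 0.001393 rad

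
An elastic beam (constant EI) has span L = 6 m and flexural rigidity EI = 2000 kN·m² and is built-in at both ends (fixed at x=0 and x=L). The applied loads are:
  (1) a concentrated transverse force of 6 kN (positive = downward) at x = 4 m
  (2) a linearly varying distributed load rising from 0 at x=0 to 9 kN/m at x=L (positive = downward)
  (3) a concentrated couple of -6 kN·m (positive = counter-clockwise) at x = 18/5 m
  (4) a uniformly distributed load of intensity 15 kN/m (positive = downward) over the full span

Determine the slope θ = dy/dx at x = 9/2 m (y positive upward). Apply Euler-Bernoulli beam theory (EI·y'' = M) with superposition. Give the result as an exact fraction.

Load 1 — point force P=6 kN at a=4 m (b=L-a=2):
  θ_1 = Pa²(L-x)(2bL-(3b+a)(L-x))/(2L³EI)  [x>a] = 6·4²·(6-(9/2))·(2·2·6-(3·2+4)·(6-(9/2)))/(2·6³·2000) = 3/2000 rad
Load 2 — triangular load w₀=9 kN/m (0→w₀ over full span):
  θ_2 = -w₀(2x(L-x)(L-2x)(x+2L)+x²(L-x)²)/(120LEI) = -9·(2·(9/2)·(6-(9/2))·(6-2·(9/2))·((9/2)+2·6)+(9/2)²·(6-(9/2))²)/(120·6·2000) = 9963/2560000 rad
Load 3 — applied couple M₀=-6 kN·m at a=18/5 m (b=L-a=12/5):
  θ_3 = (R_Ax²/2 - M_Ax - M₀(x-a))/EI  [x>a] with R_A=-36/25, M_A=-48/25 = ((-36/25)·(9/2)²/2 - (-48/25)·(9/2) - (-6)·((9/2)-(18/5)))/2000 = -27/100000 rad
Load 4 — uniform load w=15 kN/m over full span:
  θ_4 = -wx(L-x)(L-2x)/(12EI) = -15·(9/2)·(6-(9/2))·(6-2·(9/2))/(12·2000) = 81/6400 rad
Superposition: θ = Σ θ_i = 227559/12800000 rad ≈ 0.017778 rad

θ(9/2) = 227559/12800000 rad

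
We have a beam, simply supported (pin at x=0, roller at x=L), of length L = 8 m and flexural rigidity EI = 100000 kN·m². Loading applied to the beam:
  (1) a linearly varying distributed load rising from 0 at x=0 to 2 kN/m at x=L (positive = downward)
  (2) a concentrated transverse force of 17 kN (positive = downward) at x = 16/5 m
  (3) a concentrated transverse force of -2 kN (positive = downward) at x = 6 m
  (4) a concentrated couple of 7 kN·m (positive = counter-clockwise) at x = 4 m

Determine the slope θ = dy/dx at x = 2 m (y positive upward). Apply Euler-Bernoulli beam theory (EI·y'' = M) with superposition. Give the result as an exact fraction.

Load 1 — triangular load w₀=2 kN/m (0→w₀ over full span):
  θ_1 = -w₀(7L⁴-30L²x²+15x⁴)/(360LEI) = -2·(7·8⁴-30·8²·2²+15·2⁴)/(360·8·100000) = -1327/9000000 rad
Load 2 — point force P=17 kN at a=16/5 m (b=L-a=24/5):
  θ_2 = -Pb(L²-b²-3x²)/(6LEI)  [x≤a] = -17·(24/5)·(8²-(24/5)²-3·2²)/(6·8·100000) = -3077/6250000 rad
Load 3 — point force P=-2 kN at a=6 m (b=L-a=2):
  θ_3 = -Pb(L²-b²-3x²)/(6LEI)  [x≤a] = -(-2)·2·(8²-2²-3·2²)/(6·8·100000) = 1/25000 rad
Load 4 — applied couple M₀=7 kN·m at a=4 m (b=L-a=4):
  θ_4 = (M₀x²/(2L)+C₁)/EI  [x≤a] with C₁=M₀(3b²-L²)/(6L)=-7/3 = (7·2²/(2·8)+(-7/3))/100000 = -7/1200000 rad
Superposition: θ = Σ θ_i = -272519/450000000 rad ≈ -0.000606 rad

θ(2) = -272519/450000000 rad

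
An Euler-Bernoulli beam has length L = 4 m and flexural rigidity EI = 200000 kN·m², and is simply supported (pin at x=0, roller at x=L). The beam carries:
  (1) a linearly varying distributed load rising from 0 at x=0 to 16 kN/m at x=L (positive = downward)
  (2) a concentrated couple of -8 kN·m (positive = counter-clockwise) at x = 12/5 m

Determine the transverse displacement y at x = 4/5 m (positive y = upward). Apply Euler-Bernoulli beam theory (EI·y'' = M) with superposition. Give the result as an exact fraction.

y(4/5) = -9508/146484375 m

Load 1 — triangular load w₀=16 kN/m (0→w₀ over full span):
  y_1 = -w₀x(7L⁴-10L²x²+3x⁴)/(360LEI) = -16·(4/5)·(7·4⁴-10·4²·(4/5)²+3·(4/5)⁴)/(360·4·200000) = -11008/146484375 m
Load 2 — applied couple M₀=-8 kN·m at a=12/5 m (b=L-a=8/5):
  y_2 = (M₀x³/(6L)+C₁x)/EI  [x≤a] with C₁=M₀(3b²-L²)/(6L)=208/75 = ((-8)·(4/5)³/(6·4)+(208/75)·(4/5))/200000 = 4/390625 m
Superposition: y = Σ y_i = -9508/146484375 m ≈ -0.000065 m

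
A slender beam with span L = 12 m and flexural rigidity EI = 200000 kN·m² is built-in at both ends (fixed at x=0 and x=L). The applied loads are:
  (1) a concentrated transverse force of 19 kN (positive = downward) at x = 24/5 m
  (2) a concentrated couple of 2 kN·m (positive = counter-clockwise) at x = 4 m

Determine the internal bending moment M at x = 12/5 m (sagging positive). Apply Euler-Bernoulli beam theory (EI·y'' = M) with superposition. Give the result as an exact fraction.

M(12/5) = -5156/1875 kN·m

Load 1 — point force P=19 kN at a=24/5 m (b=L-a=36/5):
  M_1 = Pb²(3a+b)x/L³ - Pab²/L²  [x≤a] = 19·(36/5)²·(3·(24/5)+(36/5))·(12/5)/12³ - 19·(24/5)·(36/5)²/12² = -2052/625 kN·m
Load 2 — applied couple M₀=2 kN·m at a=4 m (b=L-a=8):
  M_2 = R_Ax - M_A  [x≤a] with R_A=2/9, M_A=0 = (2/9)·(12/5) - 0 = 8/15 kN·m
Superposition: M = Σ M_i = -5156/1875 kN·m ≈ -2.749867 kN·m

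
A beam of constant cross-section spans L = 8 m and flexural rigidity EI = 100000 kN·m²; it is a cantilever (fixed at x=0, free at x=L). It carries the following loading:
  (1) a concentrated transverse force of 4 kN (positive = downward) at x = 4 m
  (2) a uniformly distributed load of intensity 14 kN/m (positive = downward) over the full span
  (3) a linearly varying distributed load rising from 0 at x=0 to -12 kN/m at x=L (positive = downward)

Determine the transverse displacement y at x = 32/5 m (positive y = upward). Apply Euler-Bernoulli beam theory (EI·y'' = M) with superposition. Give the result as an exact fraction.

y(32/5) = -1046164/48828125 m

Load 1 — point force P=4 kN at a=4 m (b=L-a=4):
  y_1 = -Pa²(3x-a)/(6EI)  [x>a] = -4·4²·(3·(32/5)-4)/(6·100000) = -76/46875 m
Load 2 — uniform load w=14 kN/m over full span:
  y_2 = -wx²(x²-4Lx+6L²)/(24EI) = -14·(32/5)²·((32/5)²-4·8·(32/5)+6·8²)/(24·100000) = -308224/5859375 m
Load 3 — triangular load w₀=-12 kN/m (0→w₀ over full span):
  y_3 = (w₀Lx³/12-w₀L²x²/6-w₀x⁵/(120L))/EI = ((-12)·8·(32/5)³/12-(-12)·8²·(32/5)²/6-(-12)·(32/5)⁵/(120·8))/100000 = 1601536/48828125 m
Superposition: y = Σ y_i = -1046164/48828125 m ≈ -0.021425 m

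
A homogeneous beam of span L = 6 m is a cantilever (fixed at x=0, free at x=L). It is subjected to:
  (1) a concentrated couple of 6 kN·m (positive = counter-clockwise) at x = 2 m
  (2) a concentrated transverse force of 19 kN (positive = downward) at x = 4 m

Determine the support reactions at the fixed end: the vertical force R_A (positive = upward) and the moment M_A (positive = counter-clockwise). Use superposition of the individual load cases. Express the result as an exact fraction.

Load 1 — applied couple M₀=6 kN·m at a=2 m (b=L-a=4):
  R_A = 0 kN
  M_A = -M₀ = -6 kN·m
Load 2 — point force P=19 kN at a=4 m (b=L-a=2):
  R_A = P = 19 kN
  M_A = Pa = 19·4 = 76 kN·m
Superposition: R_A = 19 kN, M_A = 70 kN·m

R_A = 19 kN, M_A = 70 kN·m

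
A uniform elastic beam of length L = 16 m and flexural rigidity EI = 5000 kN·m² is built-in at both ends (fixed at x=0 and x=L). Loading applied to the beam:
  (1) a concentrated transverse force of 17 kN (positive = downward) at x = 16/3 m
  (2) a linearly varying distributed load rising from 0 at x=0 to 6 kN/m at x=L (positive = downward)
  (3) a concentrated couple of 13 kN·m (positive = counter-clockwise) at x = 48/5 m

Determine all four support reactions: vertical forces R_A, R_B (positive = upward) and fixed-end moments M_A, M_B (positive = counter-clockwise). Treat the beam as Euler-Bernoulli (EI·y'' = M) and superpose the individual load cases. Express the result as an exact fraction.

R_A = 76039/2700 kN, M_A = 64568/675 kN·m, R_B = 99461/2700 kN, M_B = -64387/675 kN·m

Load 1 — point force P=17 kN at a=16/3 m (b=L-a=32/3):
  R_A = Pb²(3a+b)/L³ = 17·(32/3)²·(3·(16/3)+(32/3))/16³ = 340/27 kN
  M_A = Pab²/L² = 17·(16/3)·(32/3)²/16² = 1088/27 kN·m
  R_B = Pa²(a+3b)/L³ = 17·(16/3)²·((16/3)+3·(32/3))/16³ = 119/27 kN
  M_B = -Pa²b/L² = -17·(16/3)²·(32/3)/16² = -544/27 kN·m
Load 2 — triangular load w₀=6 kN/m (0→w₀ over full span):
  R_A = 3w₀L/20 = 3·6·16/20 = 72/5 kN
  M_A = w₀L²/30 = 6·16²/30 = 256/5 kN·m
  R_B = 7w₀L/20 = 7·6·16/20 = 168/5 kN
  M_B = -w₀L²/20 = -6·16²/20 = -384/5 kN·m
Load 3 — applied couple M₀=13 kN·m at a=48/5 m (b=L-a=32/5):
  R_A = 6M₀ab/L³ = 6·13·(48/5)·(32/5)/16³ = 117/100 kN
  M_A = M₀b(2a-b)/L² = 13·(32/5)·(2·(48/5)-(32/5))/16² = 104/25 kN·m
  R_B = -6M₀ab/L³ = -6·13·(48/5)·(32/5)/16³ = -117/100 kN
  M_B = M₀a(2b-a)/L² = 13·(48/5)·(2·(32/5)-(48/5))/16² = 39/25 kN·m
Superposition: R_A = 76039/2700 kN, M_A = 64568/675 kN·m, R_B = 99461/2700 kN, M_B = -64387/675 kN·m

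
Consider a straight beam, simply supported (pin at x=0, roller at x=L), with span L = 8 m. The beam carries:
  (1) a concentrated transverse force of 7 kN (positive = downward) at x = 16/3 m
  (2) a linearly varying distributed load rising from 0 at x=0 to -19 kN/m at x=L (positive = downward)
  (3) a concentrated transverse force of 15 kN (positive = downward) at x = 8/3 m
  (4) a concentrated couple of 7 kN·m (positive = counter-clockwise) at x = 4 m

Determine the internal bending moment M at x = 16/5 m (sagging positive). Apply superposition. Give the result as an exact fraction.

M(16/5) = -12686/375 kN·m

Load 1 — point force P=7 kN at a=16/3 m (b=L-a=8/3):
  M_1 = Pbx/L  [x≤a] = 7·(8/3)·(16/5)/8 = 112/15 kN·m
Load 2 — triangular load w₀=-19 kN/m (0→w₀ over full span):
  M_2 = w₀Lx/6 - w₀x³/(6L) = (-19)·8·(16/5)/6 - (-19)·(16/5)³/(6·8) = -8512/125 kN·m
Load 3 — point force P=15 kN at a=8/3 m (b=L-a=16/3):
  M_3 = Pa(L-x)/L  [x>a] = 15·(8/3)·(8-(16/5))/8 = 24 kN·m
Load 4 — applied couple M₀=7 kN·m at a=4 m (b=L-a=4):
  M_4 = M₀x/L  [x≤a] = 7·(16/5)/8 = 14/5 kN·m
Superposition: M = Σ M_i = -12686/375 kN·m ≈ -33.829333 kN·m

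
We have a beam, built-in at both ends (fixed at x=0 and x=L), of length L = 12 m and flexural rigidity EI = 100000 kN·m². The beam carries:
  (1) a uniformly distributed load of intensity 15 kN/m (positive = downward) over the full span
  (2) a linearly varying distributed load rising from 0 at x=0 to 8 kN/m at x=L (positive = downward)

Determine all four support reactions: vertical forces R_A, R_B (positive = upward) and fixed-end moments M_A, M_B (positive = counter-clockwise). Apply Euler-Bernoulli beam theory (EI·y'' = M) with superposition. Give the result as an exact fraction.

Load 1 — uniform load w=15 kN/m over full span:
  R_A = wL/2 = 15·12/2 = 90 kN
  M_A = wL²/12 = 15·12²/12 = 180 kN·m
  R_B = wL/2 = 15·12/2 = 90 kN
  M_B = -wL²/12 = -15·12²/12 = -180 kN·m
Load 2 — triangular load w₀=8 kN/m (0→w₀ over full span):
  R_A = 3w₀L/20 = 3·8·12/20 = 72/5 kN
  M_A = w₀L²/30 = 8·12²/30 = 192/5 kN·m
  R_B = 7w₀L/20 = 7·8·12/20 = 168/5 kN
  M_B = -w₀L²/20 = -8·12²/20 = -288/5 kN·m
Superposition: R_A = 522/5 kN, M_A = 1092/5 kN·m, R_B = 618/5 kN, M_B = -1188/5 kN·m

R_A = 522/5 kN, M_A = 1092/5 kN·m, R_B = 618/5 kN, M_B = -1188/5 kN·m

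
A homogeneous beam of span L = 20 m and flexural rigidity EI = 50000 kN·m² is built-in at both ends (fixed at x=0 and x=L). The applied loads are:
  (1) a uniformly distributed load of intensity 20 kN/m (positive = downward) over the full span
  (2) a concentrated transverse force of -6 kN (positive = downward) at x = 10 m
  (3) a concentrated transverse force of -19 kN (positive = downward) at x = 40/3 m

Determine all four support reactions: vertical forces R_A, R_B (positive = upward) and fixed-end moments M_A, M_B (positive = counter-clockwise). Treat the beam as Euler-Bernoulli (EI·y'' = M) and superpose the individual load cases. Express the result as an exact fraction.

Load 1 — uniform load w=20 kN/m over full span:
  R_A = wL/2 = 20·20/2 = 200 kN
  M_A = wL²/12 = 20·20²/12 = 2000/3 kN·m
  R_B = wL/2 = 20·20/2 = 200 kN
  M_B = -wL²/12 = -20·20²/12 = -2000/3 kN·m
Load 2 — point force P=-6 kN at a=10 m (b=L-a=10):
  R_A = Pb²(3a+b)/L³ = (-6)·10²·(3·10+10)/20³ = -3 kN
  M_A = Pab²/L² = (-6)·10·10²/20² = -15 kN·m
  R_B = Pa²(a+3b)/L³ = (-6)·10²·(10+3·10)/20³ = -3 kN
  M_B = -Pa²b/L² = -(-6)·10²·10/20² = 15 kN·m
Load 3 — point force P=-19 kN at a=40/3 m (b=L-a=20/3):
  R_A = Pb²(3a+b)/L³ = (-19)·(20/3)²·(3·(40/3)+(20/3))/20³ = -133/27 kN
  M_A = Pab²/L² = (-19)·(40/3)·(20/3)²/20² = -760/27 kN·m
  R_B = Pa²(a+3b)/L³ = (-19)·(40/3)²·((40/3)+3·(20/3))/20³ = -380/27 kN
  M_B = -Pa²b/L² = -(-19)·(40/3)²·(20/3)/20² = 1520/27 kN·m
Superposition: R_A = 5186/27 kN, M_A = 16835/27 kN·m, R_B = 4939/27 kN, M_B = -16075/27 kN·m

R_A = 5186/27 kN, M_A = 16835/27 kN·m, R_B = 4939/27 kN, M_B = -16075/27 kN·m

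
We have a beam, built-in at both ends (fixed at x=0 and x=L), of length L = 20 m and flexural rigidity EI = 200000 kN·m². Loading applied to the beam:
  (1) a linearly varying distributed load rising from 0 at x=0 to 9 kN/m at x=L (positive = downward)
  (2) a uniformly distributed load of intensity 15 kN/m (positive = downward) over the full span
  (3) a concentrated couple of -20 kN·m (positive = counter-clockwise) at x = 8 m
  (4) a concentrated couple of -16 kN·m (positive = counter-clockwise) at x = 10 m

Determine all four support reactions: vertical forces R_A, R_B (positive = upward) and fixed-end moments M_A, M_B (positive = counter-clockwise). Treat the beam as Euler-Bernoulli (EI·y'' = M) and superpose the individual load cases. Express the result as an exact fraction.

R_A = 4359/25 kN, M_A = 3068/5 kN·m, R_B = 5391/25 kN, M_B = -3452/5 kN·m

Load 1 — triangular load w₀=9 kN/m (0→w₀ over full span):
  R_A = 3w₀L/20 = 3·9·20/20 = 27 kN
  M_A = w₀L²/30 = 9·20²/30 = 120 kN·m
  R_B = 7w₀L/20 = 7·9·20/20 = 63 kN
  M_B = -w₀L²/20 = -9·20²/20 = -180 kN·m
Load 2 — uniform load w=15 kN/m over full span:
  R_A = wL/2 = 15·20/2 = 150 kN
  M_A = wL²/12 = 15·20²/12 = 500 kN·m
  R_B = wL/2 = 15·20/2 = 150 kN
  M_B = -wL²/12 = -15·20²/12 = -500 kN·m
Load 3 — applied couple M₀=-20 kN·m at a=8 m (b=L-a=12):
  R_A = 6M₀ab/L³ = 6·(-20)·8·12/20³ = -36/25 kN
  M_A = M₀b(2a-b)/L² = (-20)·12·(2·8-12)/20² = -12/5 kN·m
  R_B = -6M₀ab/L³ = -6·(-20)·8·12/20³ = 36/25 kN
  M_B = M₀a(2b-a)/L² = (-20)·8·(2·12-8)/20² = -32/5 kN·m
Load 4 — applied couple M₀=-16 kN·m at a=10 m (b=L-a=10):
  R_A = 6M₀ab/L³ = 6·(-16)·10·10/20³ = -6/5 kN
  M_A = M₀b(2a-b)/L² = (-16)·10·(2·10-10)/20² = -4 kN·m
  R_B = -6M₀ab/L³ = -6·(-16)·10·10/20³ = 6/5 kN
  M_B = M₀a(2b-a)/L² = (-16)·10·(2·10-10)/20² = -4 kN·m
Superposition: R_A = 4359/25 kN, M_A = 3068/5 kN·m, R_B = 5391/25 kN, M_B = -3452/5 kN·m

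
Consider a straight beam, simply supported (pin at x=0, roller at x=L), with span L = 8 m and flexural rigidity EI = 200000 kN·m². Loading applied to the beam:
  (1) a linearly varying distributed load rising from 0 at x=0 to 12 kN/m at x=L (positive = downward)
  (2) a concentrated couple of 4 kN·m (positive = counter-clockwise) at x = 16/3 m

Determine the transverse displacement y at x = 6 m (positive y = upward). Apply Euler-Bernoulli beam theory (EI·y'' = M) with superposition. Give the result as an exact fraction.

Load 1 — triangular load w₀=12 kN/m (0→w₀ over full span):
  y_1 = -w₀x(7L⁴-10L²x²+3x⁴)/(360LEI) = -12·6·(7·8⁴-10·8²·6²+3·6⁴)/(360·8·200000) = -119/100000 m
Load 2 — applied couple M₀=4 kN·m at a=16/3 m (b=L-a=8/3):
  y_2 = (M₀x³/(6L)-M₀(x-a)²/2+C₁x)/EI  [x>a] with C₁=M₀(3b²-L²)/(6L)=-32/9 = (4·6³/(6·8)-4·(6-(16/3))²/2+(-32/9)·6)/200000 = -19/900000 m
Superposition: y = Σ y_i = -109/90000 m ≈ -0.001211 m

y(6) = -109/90000 m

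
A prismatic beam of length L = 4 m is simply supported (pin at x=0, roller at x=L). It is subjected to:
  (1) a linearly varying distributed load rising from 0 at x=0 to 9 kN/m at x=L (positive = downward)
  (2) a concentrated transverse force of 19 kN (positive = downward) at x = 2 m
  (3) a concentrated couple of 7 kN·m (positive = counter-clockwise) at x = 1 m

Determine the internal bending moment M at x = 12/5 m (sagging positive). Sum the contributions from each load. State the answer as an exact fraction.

Load 1 — triangular load w₀=9 kN/m (0→w₀ over full span):
  M_1 = w₀Lx/6 - w₀x³/(6L) = 9·4·(12/5)/6 - 9·(12/5)³/(6·4) = 1152/125 kN·m
Load 2 — point force P=19 kN at a=2 m (b=L-a=2):
  M_2 = Pa(L-x)/L  [x>a] = 19·2·(4-(12/5))/4 = 76/5 kN·m
Load 3 — applied couple M₀=7 kN·m at a=1 m (b=L-a=3):
  M_3 = M₀x/L - M₀  [x>a] = 7·(12/5)/4 - 7 = -14/5 kN·m
Superposition: M = Σ M_i = 2702/125 kN·m ≈ 21.616000 kN·m

M(12/5) = 2702/125 kN·m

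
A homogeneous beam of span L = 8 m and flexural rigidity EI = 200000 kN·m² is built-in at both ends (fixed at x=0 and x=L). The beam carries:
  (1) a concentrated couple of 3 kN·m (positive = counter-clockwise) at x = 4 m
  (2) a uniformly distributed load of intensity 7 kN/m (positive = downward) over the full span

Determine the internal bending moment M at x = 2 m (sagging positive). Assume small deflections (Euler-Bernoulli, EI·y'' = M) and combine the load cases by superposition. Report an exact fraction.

M(2) = 121/24 kN·m

Load 1 — applied couple M₀=3 kN·m at a=4 m (b=L-a=4):
  M_1 = R_Ax - M_A  [x≤a] with R_A=9/16, M_A=3/4 = (9/16)·2 - (3/4) = 3/8 kN·m
Load 2 — uniform load w=7 kN/m over full span:
  M_2 = wLx/2 - wL²/12 - wx²/2 = 7·8·2/2 - 7·8²/12 - 7·2²/2 = 14/3 kN·m
Superposition: M = Σ M_i = 121/24 kN·m ≈ 5.041667 kN·m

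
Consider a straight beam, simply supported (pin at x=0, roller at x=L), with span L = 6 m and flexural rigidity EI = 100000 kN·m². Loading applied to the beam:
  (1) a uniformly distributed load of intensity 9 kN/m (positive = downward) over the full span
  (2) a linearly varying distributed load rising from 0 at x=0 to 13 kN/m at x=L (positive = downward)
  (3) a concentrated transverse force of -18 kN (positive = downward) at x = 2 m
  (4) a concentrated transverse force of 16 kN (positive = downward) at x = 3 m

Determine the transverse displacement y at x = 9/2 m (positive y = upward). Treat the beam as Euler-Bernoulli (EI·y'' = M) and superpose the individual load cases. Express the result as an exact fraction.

Load 1 — uniform load w=9 kN/m over full span:
  y_1 = -wx(L³-2Lx²+x³)/(24EI) = -9·(9/2)·(6³-2·6·(9/2)²+(9/2)³)/(24·100000) = -13851/12800000 m
Load 2 — triangular load w₀=13 kN/m (0→w₀ over full span):
  y_2 = -w₀x(7L⁴-10L²x²+3x⁴)/(360LEI) = -13·(9/2)·(7·6⁴-10·6²·(9/2)²+3·(9/2)⁴)/(360·6·100000) = -41769/51200000 m
Load 3 — point force P=-18 kN at a=2 m (b=L-a=4):
  y_3 = -Pa(L-x)(2Lx-a²-x²)/(6LEI)  [x>a] = -(-18)·2·(6-(9/2))·(2·6·(9/2)-2²-(9/2)²)/(6·6·100000) = 357/800000 m
Load 4 — point force P=16 kN at a=3 m (b=L-a=3):
  y_4 = -Pa(L-x)(2Lx-a²-x²)/(6LEI)  [x>a] = -16·3·(6-(9/2))·(2·6·(9/2)-3²-(9/2)²)/(6·6·100000) = -99/200000 m
Superposition: y = Σ y_i = -99669/51200000 m ≈ -0.001947 m

y(9/2) = -99669/51200000 m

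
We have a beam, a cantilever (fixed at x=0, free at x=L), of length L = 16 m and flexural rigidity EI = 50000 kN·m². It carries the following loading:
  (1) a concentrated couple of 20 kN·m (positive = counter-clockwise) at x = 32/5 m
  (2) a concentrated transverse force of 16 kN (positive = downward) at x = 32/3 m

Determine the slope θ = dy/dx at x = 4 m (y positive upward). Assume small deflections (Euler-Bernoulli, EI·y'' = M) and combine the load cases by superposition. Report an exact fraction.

Load 1 — applied couple M₀=20 kN·m at a=32/5 m (b=L-a=48/5):
  θ_1 = M₀x/EI  [x≤a] = 20·4/50000 = 1/625 rad
Load 2 — point force P=16 kN at a=32/3 m (b=L-a=16/3):
  θ_2 = -Px(2a-x)/(2EI)  [x≤a] = -16·4·(2·(32/3)-4)/(2·50000) = -104/9375 rad
Superposition: θ = Σ θ_i = -89/9375 rad ≈ -0.009493 rad

θ(4) = -89/9375 rad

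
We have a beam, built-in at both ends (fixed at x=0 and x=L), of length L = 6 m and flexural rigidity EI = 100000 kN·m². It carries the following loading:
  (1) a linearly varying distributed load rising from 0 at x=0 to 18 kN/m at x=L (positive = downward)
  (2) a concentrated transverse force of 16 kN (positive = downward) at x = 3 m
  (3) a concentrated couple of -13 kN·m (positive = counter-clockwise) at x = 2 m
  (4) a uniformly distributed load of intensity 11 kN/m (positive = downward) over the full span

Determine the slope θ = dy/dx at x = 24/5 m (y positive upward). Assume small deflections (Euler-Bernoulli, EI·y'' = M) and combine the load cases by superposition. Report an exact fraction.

θ(24/5) = 14799/31250000 rad

Load 1 — triangular load w₀=18 kN/m (0→w₀ over full span):
  θ_1 = -w₀(2x(L-x)(L-2x)(x+2L)+x²(L-x)²)/(120LEI) = -18·(2·(24/5)·(6-(24/5))·(6-2·(24/5))·((24/5)+2·6)+(24/5)²·(6-(24/5))²)/(120·6·100000) = 324/1953125 rad
Load 2 — point force P=16 kN at a=3 m (b=L-a=3):
  θ_2 = Pa²(L-x)(2bL-(3b+a)(L-x))/(2L³EI)  [x>a] = 16·3²·(6-(24/5))·(2·3·6-(3·3+3)·(6-(24/5)))/(2·6³·100000) = 27/312500 rad
Load 3 — applied couple M₀=-13 kN·m at a=2 m (b=L-a=4):
  θ_3 = (R_Ax²/2 - M_Ax - M₀(x-a))/EI  [x>a] with R_A=-26/9, M_A=0 = ((-26/9)·(24/5)²/2 - 0·(24/5) - (-13)·((24/5)-2))/100000 = 39/1250000 rad
Load 4 — uniform load w=11 kN/m over full span:
  θ_4 = -wx(L-x)(L-2x)/(12EI) = -11·(24/5)·(6-(24/5))·(6-2·(24/5))/(12·100000) = 297/1562500 rad
Superposition: θ = Σ θ_i = 14799/31250000 rad ≈ 0.000474 rad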